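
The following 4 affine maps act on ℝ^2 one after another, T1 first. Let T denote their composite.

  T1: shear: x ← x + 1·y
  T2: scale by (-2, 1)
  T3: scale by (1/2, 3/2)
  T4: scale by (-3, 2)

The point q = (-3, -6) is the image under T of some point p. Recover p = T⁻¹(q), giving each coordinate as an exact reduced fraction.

p = (1, -2)

T1 = [1 1 0; 0 1 0; 0 0 1]
T2·T1 = [-2 -2 0; 0 1 0; 0 0 1]
T3·…·T1 = [-1 -1 0; 0 3/2 0; 0 0 1]
T4·…·T1 = [3 3 0; 0 3 0; 0 0 1]
det M = 9; M⁻¹ = [1/3 -1/3 0; 0 1/3 0; 0 0 1]
M⁻¹ · (-3, -6)ᵀ = (1, -2)ᵀ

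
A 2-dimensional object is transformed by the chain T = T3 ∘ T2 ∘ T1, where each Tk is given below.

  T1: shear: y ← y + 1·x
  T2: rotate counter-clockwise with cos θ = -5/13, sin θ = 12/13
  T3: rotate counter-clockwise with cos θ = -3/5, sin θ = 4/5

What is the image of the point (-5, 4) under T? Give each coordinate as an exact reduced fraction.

T(p) = (109/65, 313/65)

T1 shear: y ← y + 1·x: (-5, 4) → (-5, -1)
T2 rotate counter-clockwise with cos θ = -5/13, sin θ = 12/13: (-5, -1) → (37/13, -55/13)
T3 rotate counter-clockwise with cos θ = -3/5, sin θ = 4/5: (37/13, -55/13) → (109/65, 313/65)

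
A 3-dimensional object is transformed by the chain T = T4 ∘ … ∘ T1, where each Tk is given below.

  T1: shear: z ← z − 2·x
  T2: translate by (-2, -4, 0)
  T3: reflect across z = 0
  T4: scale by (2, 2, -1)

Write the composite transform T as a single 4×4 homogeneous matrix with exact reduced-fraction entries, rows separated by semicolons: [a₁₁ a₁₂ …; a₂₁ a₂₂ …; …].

T1 = [1 0 0 0; 0 1 0 0; -2 0 1 0; 0 0 0 1]
T2·T1 = [1 0 0 -2; 0 1 0 -4; -2 0 1 0; 0 0 0 1]
T3·…·T1 = [1 0 0 -2; 0 1 0 -4; 2 0 -1 0; 0 0 0 1]
T4·…·T1 = [2 0 0 -4; 0 2 0 -8; -2 0 1 0; 0 0 0 1]

T = [2 0 0 -4; 0 2 0 -8; -2 0 1 0; 0 0 0 1]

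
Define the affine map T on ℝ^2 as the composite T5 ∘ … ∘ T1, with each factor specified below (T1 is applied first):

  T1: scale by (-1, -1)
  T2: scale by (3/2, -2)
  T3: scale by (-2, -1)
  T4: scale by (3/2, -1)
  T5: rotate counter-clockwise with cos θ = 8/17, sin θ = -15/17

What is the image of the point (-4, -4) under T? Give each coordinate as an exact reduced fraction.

T1 scale by (-1, -1): (-4, -4) → (4, 4)
T2 scale by (3/2, -2): (4, 4) → (6, -8)
T3 scale by (-2, -1): (6, -8) → (-12, 8)
T4 scale by (3/2, -1): (-12, 8) → (-18, -8)
T5 rotate counter-clockwise with cos θ = 8/17, sin θ = -15/17: (-18, -8) → (-264/17, 206/17)

T(p) = (-264/17, 206/17)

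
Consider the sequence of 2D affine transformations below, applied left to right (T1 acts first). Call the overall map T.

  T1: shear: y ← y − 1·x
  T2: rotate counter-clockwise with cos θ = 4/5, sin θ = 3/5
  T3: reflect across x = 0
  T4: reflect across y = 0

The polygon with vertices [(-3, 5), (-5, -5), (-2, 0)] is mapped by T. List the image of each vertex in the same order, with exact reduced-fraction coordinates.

T1 shear: y ← y − 1·x: (-3, 5) → (-3, 8); (-5, -5) → (-5, 0); (-2, 0) → (-2, 2)
T2 rotate counter-clockwise with cos θ = 4/5, sin θ = 3/5: (-3, 8) → (-36/5, 23/5); (-5, 0) → (-4, -3); (-2, 2) → (-14/5, 2/5)
T3 reflect across x = 0: (-36/5, 23/5) → (36/5, 23/5); (-4, -3) → (4, -3); (-14/5, 2/5) → (14/5, 2/5)
T4 reflect across y = 0: (36/5, 23/5) → (36/5, -23/5); (4, -3) → (4, 3); (14/5, 2/5) → (14/5, -2/5)

image vertices: (36/5, -23/5), (4, 3), (14/5, -2/5)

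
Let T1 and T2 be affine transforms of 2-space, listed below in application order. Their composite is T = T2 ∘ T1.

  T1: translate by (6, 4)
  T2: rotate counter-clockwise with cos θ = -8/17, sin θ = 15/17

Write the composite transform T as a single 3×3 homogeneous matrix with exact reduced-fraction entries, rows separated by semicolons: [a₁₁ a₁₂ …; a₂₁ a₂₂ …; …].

T1 = [1 0 6; 0 1 4; 0 0 1]
T2·T1 = [-8/17 -15/17 -108/17; 15/17 -8/17 58/17; 0 0 1]

T = [-8/17 -15/17 -108/17; 15/17 -8/17 58/17; 0 0 1]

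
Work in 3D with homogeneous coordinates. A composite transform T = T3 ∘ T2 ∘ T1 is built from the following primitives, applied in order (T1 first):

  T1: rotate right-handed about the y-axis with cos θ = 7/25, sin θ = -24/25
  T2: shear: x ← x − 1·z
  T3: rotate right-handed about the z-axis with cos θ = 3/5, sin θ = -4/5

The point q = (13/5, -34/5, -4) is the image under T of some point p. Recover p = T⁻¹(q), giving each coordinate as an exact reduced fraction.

T1 = [7/25 0 -24/25 0; 0 1 0 0; 24/25 0 7/25 0; 0 0 0 1]
T2·T1 = [-17/25 0 -31/25 0; 0 1 0 0; 24/25 0 7/25 0; 0 0 0 1]
T3·…·T1 = [-51/125 4/5 -93/125 0; 68/125 3/5 124/125 0; 24/25 0 7/25 0; 0 0 0 1]
det M = 1; M⁻¹ = [21/125 -28/125 31/25 0; 4/5 3/5 0 0; -72/125 96/125 -17/25 0; 0 0 0 1]
M⁻¹ · (13/5, -34/5, -4)ᵀ = (-3, -2, -4)ᵀ

p = (-3, -2, -4)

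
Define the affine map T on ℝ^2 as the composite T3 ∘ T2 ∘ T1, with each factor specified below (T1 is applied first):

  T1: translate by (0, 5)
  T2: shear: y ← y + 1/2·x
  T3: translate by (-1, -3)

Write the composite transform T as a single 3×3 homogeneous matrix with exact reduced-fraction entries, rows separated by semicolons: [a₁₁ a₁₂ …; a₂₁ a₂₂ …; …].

T = [1 0 -1; 1/2 1 2; 0 0 1]

T1 = [1 0 0; 0 1 5; 0 0 1]
T2·T1 = [1 0 0; 1/2 1 5; 0 0 1]
T3·…·T1 = [1 0 -1; 1/2 1 2; 0 0 1]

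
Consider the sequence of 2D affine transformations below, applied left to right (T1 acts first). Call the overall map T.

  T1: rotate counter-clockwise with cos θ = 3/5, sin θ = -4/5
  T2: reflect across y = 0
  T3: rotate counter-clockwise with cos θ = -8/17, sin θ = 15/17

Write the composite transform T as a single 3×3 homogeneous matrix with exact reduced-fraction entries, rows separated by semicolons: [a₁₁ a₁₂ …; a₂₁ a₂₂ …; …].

T = [-84/85 13/85 0; 13/85 84/85 0; 0 0 1]

T1 = [3/5 4/5 0; -4/5 3/5 0; 0 0 1]
T2·T1 = [3/5 4/5 0; 4/5 -3/5 0; 0 0 1]
T3·…·T1 = [-84/85 13/85 0; 13/85 84/85 0; 0 0 1]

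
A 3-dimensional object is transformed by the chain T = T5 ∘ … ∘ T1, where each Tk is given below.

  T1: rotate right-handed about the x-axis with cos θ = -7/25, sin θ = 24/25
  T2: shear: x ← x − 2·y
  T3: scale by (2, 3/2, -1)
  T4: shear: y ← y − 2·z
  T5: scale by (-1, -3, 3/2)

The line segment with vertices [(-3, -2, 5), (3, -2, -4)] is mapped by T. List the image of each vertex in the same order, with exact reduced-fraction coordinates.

T1 rotate right-handed about the x-axis with cos θ = -7/25, sin θ = 24/25: (-3, -2, 5) → (-3, -106/25, -83/25); (3, -2, -4) → (3, 22/5, -4/5)
T2 shear: x ← x − 2·y: (-3, -106/25, -83/25) → (137/25, -106/25, -83/25); (3, 22/5, -4/5) → (-29/5, 22/5, -4/5)
T3 scale by (2, 3/2, -1): (137/25, -106/25, -83/25) → (274/25, -159/25, 83/25); (-29/5, 22/5, -4/5) → (-58/5, 33/5, 4/5)
T4 shear: y ← y − 2·z: (274/25, -159/25, 83/25) → (274/25, -13, 83/25); (-58/5, 33/5, 4/5) → (-58/5, 5, 4/5)
T5 scale by (-1, -3, 3/2): (274/25, -13, 83/25) → (-274/25, 39, 249/50); (-58/5, 5, 4/5) → (58/5, -15, 6/5)

image vertices: (-274/25, 39, 249/50), (58/5, -15, 6/5)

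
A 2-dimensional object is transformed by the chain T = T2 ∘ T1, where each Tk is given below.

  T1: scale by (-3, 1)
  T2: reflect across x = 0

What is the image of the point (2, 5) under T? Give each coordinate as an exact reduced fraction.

T(p) = (6, 5)

T1 scale by (-3, 1): (2, 5) → (-6, 5)
T2 reflect across x = 0: (-6, 5) → (6, 5)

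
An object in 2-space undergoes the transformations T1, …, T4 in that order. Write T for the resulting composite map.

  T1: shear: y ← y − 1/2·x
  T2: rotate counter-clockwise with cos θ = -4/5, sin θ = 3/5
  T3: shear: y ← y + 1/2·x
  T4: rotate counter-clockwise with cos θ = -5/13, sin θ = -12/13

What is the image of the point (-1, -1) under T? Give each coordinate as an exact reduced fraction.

T1 shear: y ← y − 1/2·x: (-1, -1) → (-1, -1/2)
T2 rotate counter-clockwise with cos θ = -4/5, sin θ = 3/5: (-1, -1/2) → (11/10, -1/5)
T3 shear: y ← y + 1/2·x: (11/10, -1/5) → (11/10, 7/20)
T4 rotate counter-clockwise with cos θ = -5/13, sin θ = -12/13: (11/10, 7/20) → (-1/10, -23/20)

T(p) = (-1/10, -23/20)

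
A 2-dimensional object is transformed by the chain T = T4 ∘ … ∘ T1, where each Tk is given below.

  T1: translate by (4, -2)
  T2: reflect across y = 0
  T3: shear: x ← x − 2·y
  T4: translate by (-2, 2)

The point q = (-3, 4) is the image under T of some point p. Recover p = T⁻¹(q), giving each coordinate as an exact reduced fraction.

T1 = [1 0 4; 0 1 -2; 0 0 1]
T2·T1 = [1 0 4; 0 -1 2; 0 0 1]
T3·…·T1 = [1 2 0; 0 -1 2; 0 0 1]
T4·…·T1 = [1 2 -2; 0 -1 4; 0 0 1]
det M = -1; M⁻¹ = [1 2 -6; 0 -1 4; 0 0 1]
M⁻¹ · (-3, 4)ᵀ = (-1, 0)ᵀ

p = (-1, 0)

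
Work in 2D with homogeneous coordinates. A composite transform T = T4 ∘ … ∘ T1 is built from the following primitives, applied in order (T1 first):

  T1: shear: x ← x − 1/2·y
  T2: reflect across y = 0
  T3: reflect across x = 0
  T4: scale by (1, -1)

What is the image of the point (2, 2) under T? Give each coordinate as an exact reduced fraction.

T(p) = (-1, 2)

T1 shear: x ← x − 1/2·y: (2, 2) → (1, 2)
T2 reflect across y = 0: (1, 2) → (1, -2)
T3 reflect across x = 0: (1, -2) → (-1, -2)
T4 scale by (1, -1): (-1, -2) → (-1, 2)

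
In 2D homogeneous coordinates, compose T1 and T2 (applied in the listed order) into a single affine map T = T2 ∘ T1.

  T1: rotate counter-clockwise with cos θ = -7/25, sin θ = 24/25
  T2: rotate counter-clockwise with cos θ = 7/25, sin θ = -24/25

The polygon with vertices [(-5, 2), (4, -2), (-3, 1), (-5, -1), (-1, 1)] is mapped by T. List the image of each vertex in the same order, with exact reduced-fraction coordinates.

image vertices: (-3307/625, -626/625), (556/125, 58/125), (-1917/625, -481/625), (-2299/625, -2207/625), (-863/625, 191/625)

T1 rotate counter-clockwise with cos θ = -7/25, sin θ = 24/25: (-5, 2) → (-13/25, -134/25); (4, -2) → (4/5, 22/5); (-3, 1) → (-3/25, -79/25); (-5, -1) → (59/25, -113/25); (-1, 1) → (-17/25, -31/25)
T2 rotate counter-clockwise with cos θ = 7/25, sin θ = -24/25: (-13/25, -134/25) → (-3307/625, -626/625); (4/5, 22/5) → (556/125, 58/125); (-3/25, -79/25) → (-1917/625, -481/625); (59/25, -113/25) → (-2299/625, -2207/625); (-17/25, -31/25) → (-863/625, 191/625)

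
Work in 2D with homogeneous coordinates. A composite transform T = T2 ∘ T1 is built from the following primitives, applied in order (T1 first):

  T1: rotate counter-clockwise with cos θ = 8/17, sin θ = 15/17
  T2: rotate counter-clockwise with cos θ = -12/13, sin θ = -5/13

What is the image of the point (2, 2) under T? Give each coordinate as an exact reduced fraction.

T1 rotate counter-clockwise with cos θ = 8/17, sin θ = 15/17: (2, 2) → (-14/17, 46/17)
T2 rotate counter-clockwise with cos θ = -12/13, sin θ = -5/13: (-14/17, 46/17) → (398/221, -482/221)

T(p) = (398/221, -482/221)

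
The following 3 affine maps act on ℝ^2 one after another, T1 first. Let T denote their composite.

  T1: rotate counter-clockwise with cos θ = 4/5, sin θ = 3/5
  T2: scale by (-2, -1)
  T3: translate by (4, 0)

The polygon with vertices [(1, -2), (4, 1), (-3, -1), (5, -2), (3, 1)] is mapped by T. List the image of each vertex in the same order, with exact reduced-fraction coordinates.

image vertices: (0, 1), (-6/5, -16/5), (38/5, 13/5), (-32/5, -7/5), (2/5, -13/5)

T1 rotate counter-clockwise with cos θ = 4/5, sin θ = 3/5: (1, -2) → (2, -1); (4, 1) → (13/5, 16/5); (-3, -1) → (-9/5, -13/5); (5, -2) → (26/5, 7/5); (3, 1) → (9/5, 13/5)
T2 scale by (-2, -1): (2, -1) → (-4, 1); (13/5, 16/5) → (-26/5, -16/5); (-9/5, -13/5) → (18/5, 13/5); (26/5, 7/5) → (-52/5, -7/5); (9/5, 13/5) → (-18/5, -13/5)
T3 translate by (4, 0): (-4, 1) → (0, 1); (-26/5, -16/5) → (-6/5, -16/5); (18/5, 13/5) → (38/5, 13/5); (-52/5, -7/5) → (-32/5, -7/5); (-18/5, -13/5) → (2/5, -13/5)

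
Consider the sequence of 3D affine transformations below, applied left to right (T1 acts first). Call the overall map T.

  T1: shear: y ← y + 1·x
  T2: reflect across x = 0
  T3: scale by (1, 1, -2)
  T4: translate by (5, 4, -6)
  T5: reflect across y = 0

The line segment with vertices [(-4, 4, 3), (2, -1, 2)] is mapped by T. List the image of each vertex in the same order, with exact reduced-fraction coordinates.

image vertices: (9, -4, -12), (3, -5, -10)

T1 shear: y ← y + 1·x: (-4, 4, 3) → (-4, 0, 3); (2, -1, 2) → (2, 1, 2)
T2 reflect across x = 0: (-4, 0, 3) → (4, 0, 3); (2, 1, 2) → (-2, 1, 2)
T3 scale by (1, 1, -2): (4, 0, 3) → (4, 0, -6); (-2, 1, 2) → (-2, 1, -4)
T4 translate by (5, 4, -6): (4, 0, -6) → (9, 4, -12); (-2, 1, -4) → (3, 5, -10)
T5 reflect across y = 0: (9, 4, -12) → (9, -4, -12); (3, 5, -10) → (3, -5, -10)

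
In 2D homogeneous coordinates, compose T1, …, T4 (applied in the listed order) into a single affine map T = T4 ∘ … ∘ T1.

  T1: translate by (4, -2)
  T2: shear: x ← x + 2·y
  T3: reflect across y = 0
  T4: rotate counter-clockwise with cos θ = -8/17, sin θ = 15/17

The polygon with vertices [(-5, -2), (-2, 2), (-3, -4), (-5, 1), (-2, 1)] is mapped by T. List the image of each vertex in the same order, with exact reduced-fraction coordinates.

image vertices: (12/17, -167/17), (-16/17, 30/17), (-2/17, -213/17), (9/17, -53/17), (-15/17, -8/17)

T1 translate by (4, -2): (-5, -2) → (-1, -4); (-2, 2) → (2, 0); (-3, -4) → (1, -6); (-5, 1) → (-1, -1); (-2, 1) → (2, -1)
T2 shear: x ← x + 2·y: (-1, -4) → (-9, -4); (2, 0) → (2, 0); (1, -6) → (-11, -6); (-1, -1) → (-3, -1); (2, -1) → (0, -1)
T3 reflect across y = 0: (-9, -4) → (-9, 4); (2, 0) → (2, 0); (-11, -6) → (-11, 6); (-3, -1) → (-3, 1); (0, -1) → (0, 1)
T4 rotate counter-clockwise with cos θ = -8/17, sin θ = 15/17: (-9, 4) → (12/17, -167/17); (2, 0) → (-16/17, 30/17); (-11, 6) → (-2/17, -213/17); (-3, 1) → (9/17, -53/17); (0, 1) → (-15/17, -8/17)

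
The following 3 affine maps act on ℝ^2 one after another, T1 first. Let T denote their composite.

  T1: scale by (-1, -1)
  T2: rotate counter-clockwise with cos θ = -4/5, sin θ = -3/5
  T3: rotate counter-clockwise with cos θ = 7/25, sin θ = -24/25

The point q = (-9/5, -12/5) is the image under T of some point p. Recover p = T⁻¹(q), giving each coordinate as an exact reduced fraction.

T1 = [-1 0 0; 0 -1 0; 0 0 1]
T2·T1 = [4/5 -3/5 0; 3/5 4/5 0; 0 0 1]
T3·…·T1 = [4/5 3/5 0; -3/5 4/5 0; 0 0 1]
det M = 1; M⁻¹ = [4/5 -3/5 0; 3/5 4/5 0; 0 0 1]
M⁻¹ · (-9/5, -12/5)ᵀ = (0, -3)ᵀ

p = (0, -3)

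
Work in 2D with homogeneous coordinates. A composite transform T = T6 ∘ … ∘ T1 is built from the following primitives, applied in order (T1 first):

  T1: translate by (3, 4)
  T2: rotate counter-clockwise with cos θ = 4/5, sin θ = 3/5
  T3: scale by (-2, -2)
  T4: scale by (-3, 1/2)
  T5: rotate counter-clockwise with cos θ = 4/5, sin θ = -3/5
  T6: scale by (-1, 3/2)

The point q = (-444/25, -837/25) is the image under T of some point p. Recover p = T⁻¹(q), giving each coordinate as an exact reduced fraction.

T1 = [1 0 3; 0 1 4; 0 0 1]
T2·T1 = [4/5 -3/5 0; 3/5 4/5 5; 0 0 1]
T3·…·T1 = [-8/5 6/5 0; -6/5 -8/5 -10; 0 0 1]
T4·…·T1 = [24/5 -18/5 0; -3/5 -4/5 -5; 0 0 1]
T5·…·T1 = [87/25 -84/25 -3; -84/25 38/25 -4; 0 0 1]
T6·…·T1 = [-87/25 84/25 3; -126/25 57/25 -6; 0 0 1]
det M = 9; M⁻¹ = [19/75 -28/75 -3; 14/25 -29/75 -4; 0 0 1]
M⁻¹ · (-444/25, -837/25)ᵀ = (5, -1)ᵀ

p = (5, -1)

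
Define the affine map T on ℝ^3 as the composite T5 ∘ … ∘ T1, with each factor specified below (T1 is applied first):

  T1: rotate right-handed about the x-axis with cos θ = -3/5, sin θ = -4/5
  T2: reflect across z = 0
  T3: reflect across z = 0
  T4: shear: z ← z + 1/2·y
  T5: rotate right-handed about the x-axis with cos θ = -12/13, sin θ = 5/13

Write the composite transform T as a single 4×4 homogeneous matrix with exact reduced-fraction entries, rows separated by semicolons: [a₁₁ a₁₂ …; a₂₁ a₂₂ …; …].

T = [1 0 0 0; 0 127/130 -43/65 0; 0 51/65 32/65 0; 0 0 0 1]

T1 = [1 0 0 0; 0 -3/5 4/5 0; 0 -4/5 -3/5 0; 0 0 0 1]
T2·T1 = [1 0 0 0; 0 -3/5 4/5 0; 0 4/5 3/5 0; 0 0 0 1]
T3·…·T1 = [1 0 0 0; 0 -3/5 4/5 0; 0 -4/5 -3/5 0; 0 0 0 1]
T4·…·T1 = [1 0 0 0; 0 -3/5 4/5 0; 0 -11/10 -1/5 0; 0 0 0 1]
T5·…·T1 = [1 0 0 0; 0 127/130 -43/65 0; 0 51/65 32/65 0; 0 0 0 1]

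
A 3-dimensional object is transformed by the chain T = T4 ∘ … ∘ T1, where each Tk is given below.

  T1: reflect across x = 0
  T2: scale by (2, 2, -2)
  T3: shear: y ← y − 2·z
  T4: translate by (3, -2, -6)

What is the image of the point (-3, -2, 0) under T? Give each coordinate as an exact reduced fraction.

T(p) = (9, -6, -6)

T1 reflect across x = 0: (-3, -2, 0) → (3, -2, 0)
T2 scale by (2, 2, -2): (3, -2, 0) → (6, -4, 0)
T3 shear: y ← y − 2·z: (6, -4, 0) → (6, -4, 0)
T4 translate by (3, -2, -6): (6, -4, 0) → (9, -6, -6)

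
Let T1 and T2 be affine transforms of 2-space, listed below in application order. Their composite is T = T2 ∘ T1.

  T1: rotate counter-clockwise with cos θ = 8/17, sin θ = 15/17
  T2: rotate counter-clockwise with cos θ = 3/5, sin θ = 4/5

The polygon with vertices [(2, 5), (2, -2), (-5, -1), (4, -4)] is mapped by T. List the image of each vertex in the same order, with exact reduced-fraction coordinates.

image vertices: (-457/85, -26/85), (82/85, 226/85), (257/85, -349/85), (164/85, 452/85)

T1 rotate counter-clockwise with cos θ = 8/17, sin θ = 15/17: (2, 5) → (-59/17, 70/17); (2, -2) → (46/17, 14/17); (-5, -1) → (-25/17, -83/17); (4, -4) → (92/17, 28/17)
T2 rotate counter-clockwise with cos θ = 3/5, sin θ = 4/5: (-59/17, 70/17) → (-457/85, -26/85); (46/17, 14/17) → (82/85, 226/85); (-25/17, -83/17) → (257/85, -349/85); (92/17, 28/17) → (164/85, 452/85)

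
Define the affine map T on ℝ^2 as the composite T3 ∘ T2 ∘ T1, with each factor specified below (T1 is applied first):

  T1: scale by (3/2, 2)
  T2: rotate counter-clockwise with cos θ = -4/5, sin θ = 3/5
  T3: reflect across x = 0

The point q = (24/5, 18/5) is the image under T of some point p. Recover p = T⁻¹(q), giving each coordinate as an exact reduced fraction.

p = (4, 0)

T1 = [3/2 0 0; 0 2 0; 0 0 1]
T2·T1 = [-6/5 -6/5 0; 9/10 -8/5 0; 0 0 1]
T3·…·T1 = [6/5 6/5 0; 9/10 -8/5 0; 0 0 1]
det M = -3; M⁻¹ = [8/15 2/5 0; 3/10 -2/5 0; 0 0 1]
M⁻¹ · (24/5, 18/5)ᵀ = (4, 0)ᵀ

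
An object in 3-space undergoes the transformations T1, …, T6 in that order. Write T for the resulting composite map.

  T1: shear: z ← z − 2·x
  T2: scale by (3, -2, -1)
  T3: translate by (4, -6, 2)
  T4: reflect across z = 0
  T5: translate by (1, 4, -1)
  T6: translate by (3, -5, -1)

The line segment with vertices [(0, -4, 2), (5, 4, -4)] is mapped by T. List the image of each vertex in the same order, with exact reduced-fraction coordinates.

image vertices: (8, 1, -2), (23, -15, -18)

T1 shear: z ← z − 2·x: (0, -4, 2) → (0, -4, 2); (5, 4, -4) → (5, 4, -14)
T2 scale by (3, -2, -1): (0, -4, 2) → (0, 8, -2); (5, 4, -14) → (15, -8, 14)
T3 translate by (4, -6, 2): (0, 8, -2) → (4, 2, 0); (15, -8, 14) → (19, -14, 16)
T4 reflect across z = 0: (4, 2, 0) → (4, 2, 0); (19, -14, 16) → (19, -14, -16)
T5 translate by (1, 4, -1): (4, 2, 0) → (5, 6, -1); (19, -14, -16) → (20, -10, -17)
T6 translate by (3, -5, -1): (5, 6, -1) → (8, 1, -2); (20, -10, -17) → (23, -15, -18)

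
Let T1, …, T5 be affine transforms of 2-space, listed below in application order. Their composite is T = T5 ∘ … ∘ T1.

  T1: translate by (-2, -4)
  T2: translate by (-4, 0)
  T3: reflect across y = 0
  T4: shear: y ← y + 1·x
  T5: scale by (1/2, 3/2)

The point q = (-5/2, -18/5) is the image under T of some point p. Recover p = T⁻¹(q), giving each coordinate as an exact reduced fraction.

T1 = [1 0 -2; 0 1 -4; 0 0 1]
T2·T1 = [1 0 -6; 0 1 -4; 0 0 1]
T3·…·T1 = [1 0 -6; 0 -1 4; 0 0 1]
T4·…·T1 = [1 0 -6; 1 -1 -2; 0 0 1]
T5·…·T1 = [1/2 0 -3; 3/2 -3/2 -3; 0 0 1]
det M = -3/4; M⁻¹ = [2 0 6; 2 -2/3 4; 0 0 1]
M⁻¹ · (-5/2, -18/5)ᵀ = (1, 7/5)ᵀ

p = (1, 7/5)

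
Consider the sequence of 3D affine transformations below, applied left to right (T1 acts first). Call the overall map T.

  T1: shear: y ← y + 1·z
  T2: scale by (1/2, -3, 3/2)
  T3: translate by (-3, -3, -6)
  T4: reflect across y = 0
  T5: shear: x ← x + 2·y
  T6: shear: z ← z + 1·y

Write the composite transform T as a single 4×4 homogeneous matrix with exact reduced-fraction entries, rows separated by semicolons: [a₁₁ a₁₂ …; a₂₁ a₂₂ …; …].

T = [1/2 6 6 3; 0 3 3 3; 0 3 9/2 -3; 0 0 0 1]

T1 = [1 0 0 0; 0 1 1 0; 0 0 1 0; 0 0 0 1]
T2·T1 = [1/2 0 0 0; 0 -3 -3 0; 0 0 3/2 0; 0 0 0 1]
T3·…·T1 = [1/2 0 0 -3; 0 -3 -3 -3; 0 0 3/2 -6; 0 0 0 1]
T4·…·T1 = [1/2 0 0 -3; 0 3 3 3; 0 0 3/2 -6; 0 0 0 1]
T5·…·T1 = [1/2 6 6 3; 0 3 3 3; 0 0 3/2 -6; 0 0 0 1]
T6·…·T1 = [1/2 6 6 3; 0 3 3 3; 0 3 9/2 -3; 0 0 0 1]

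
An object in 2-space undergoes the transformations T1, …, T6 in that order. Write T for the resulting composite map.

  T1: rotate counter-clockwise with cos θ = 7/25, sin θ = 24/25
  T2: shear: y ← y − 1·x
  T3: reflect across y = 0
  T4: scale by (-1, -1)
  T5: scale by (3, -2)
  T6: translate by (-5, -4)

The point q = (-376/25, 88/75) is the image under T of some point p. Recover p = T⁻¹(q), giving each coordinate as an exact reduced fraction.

p = (5/3, -3)

T1 = [7/25 -24/25 0; 24/25 7/25 0; 0 0 1]
T2·T1 = [7/25 -24/25 0; 17/25 31/25 0; 0 0 1]
T3·…·T1 = [7/25 -24/25 0; -17/25 -31/25 0; 0 0 1]
T4·…·T1 = [-7/25 24/25 0; 17/25 31/25 0; 0 0 1]
T5·…·T1 = [-21/25 72/25 0; -34/25 -62/25 0; 0 0 1]
T6·…·T1 = [-21/25 72/25 -5; -34/25 -62/25 -4; 0 0 1]
det M = 6; M⁻¹ = [-31/75 -12/25 -299/75; 17/75 -7/50 43/75; 0 0 1]
M⁻¹ · (-376/25, 88/75)ᵀ = (5/3, -3)ᵀ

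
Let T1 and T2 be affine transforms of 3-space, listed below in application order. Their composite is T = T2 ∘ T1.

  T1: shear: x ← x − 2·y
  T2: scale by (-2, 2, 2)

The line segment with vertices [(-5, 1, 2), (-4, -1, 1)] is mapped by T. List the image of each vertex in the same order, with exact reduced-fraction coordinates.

T1 shear: x ← x − 2·y: (-5, 1, 2) → (-7, 1, 2); (-4, -1, 1) → (-2, -1, 1)
T2 scale by (-2, 2, 2): (-7, 1, 2) → (14, 2, 4); (-2, -1, 1) → (4, -2, 2)

image vertices: (14, 2, 4), (4, -2, 2)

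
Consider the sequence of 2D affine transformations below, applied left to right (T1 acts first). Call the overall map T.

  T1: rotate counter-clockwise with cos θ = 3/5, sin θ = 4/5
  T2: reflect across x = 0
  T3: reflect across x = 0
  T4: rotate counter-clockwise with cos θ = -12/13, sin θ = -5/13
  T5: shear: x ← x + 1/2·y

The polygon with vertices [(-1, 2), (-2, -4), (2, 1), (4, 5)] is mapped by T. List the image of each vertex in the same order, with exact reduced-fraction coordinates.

image vertices: (63/26, 31/65), (-25/13, 38/13), (-8/13, -142/65), (17/13, -332/65)

T1 rotate counter-clockwise with cos θ = 3/5, sin θ = 4/5: (-1, 2) → (-11/5, 2/5); (-2, -4) → (2, -4); (2, 1) → (2/5, 11/5); (4, 5) → (-8/5, 31/5)
T2 reflect across x = 0: (-11/5, 2/5) → (11/5, 2/5); (2, -4) → (-2, -4); (2/5, 11/5) → (-2/5, 11/5); (-8/5, 31/5) → (8/5, 31/5)
T3 reflect across x = 0: (11/5, 2/5) → (-11/5, 2/5); (-2, -4) → (2, -4); (-2/5, 11/5) → (2/5, 11/5); (8/5, 31/5) → (-8/5, 31/5)
T4 rotate counter-clockwise with cos θ = -12/13, sin θ = -5/13: (-11/5, 2/5) → (142/65, 31/65); (2, -4) → (-44/13, 38/13); (2/5, 11/5) → (31/65, -142/65); (-8/5, 31/5) → (251/65, -332/65)
T5 shear: x ← x + 1/2·y: (142/65, 31/65) → (63/26, 31/65); (-44/13, 38/13) → (-25/13, 38/13); (31/65, -142/65) → (-8/13, -142/65); (251/65, -332/65) → (17/13, -332/65)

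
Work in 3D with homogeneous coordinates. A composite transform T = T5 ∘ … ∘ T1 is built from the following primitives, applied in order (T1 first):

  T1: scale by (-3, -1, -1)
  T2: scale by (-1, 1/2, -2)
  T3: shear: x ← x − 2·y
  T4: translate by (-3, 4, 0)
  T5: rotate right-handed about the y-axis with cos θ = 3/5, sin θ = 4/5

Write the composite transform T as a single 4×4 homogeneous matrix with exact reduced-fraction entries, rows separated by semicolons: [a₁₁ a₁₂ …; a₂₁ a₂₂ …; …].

T1 = [-3 0 0 0; 0 -1 0 0; 0 0 -1 0; 0 0 0 1]
T2·T1 = [3 0 0 0; 0 -1/2 0 0; 0 0 2 0; 0 0 0 1]
T3·…·T1 = [3 1 0 0; 0 -1/2 0 0; 0 0 2 0; 0 0 0 1]
T4·…·T1 = [3 1 0 -3; 0 -1/2 0 4; 0 0 2 0; 0 0 0 1]
T5·…·T1 = [9/5 3/5 8/5 -9/5; 0 -1/2 0 4; -12/5 -4/5 6/5 12/5; 0 0 0 1]

T = [9/5 3/5 8/5 -9/5; 0 -1/2 0 4; -12/5 -4/5 6/5 12/5; 0 0 0 1]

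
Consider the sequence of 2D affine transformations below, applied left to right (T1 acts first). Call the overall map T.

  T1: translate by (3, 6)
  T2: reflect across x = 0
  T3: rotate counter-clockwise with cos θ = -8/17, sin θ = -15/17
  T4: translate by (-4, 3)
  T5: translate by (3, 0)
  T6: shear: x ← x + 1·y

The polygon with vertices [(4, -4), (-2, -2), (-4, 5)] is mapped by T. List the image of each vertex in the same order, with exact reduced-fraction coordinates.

image vertices: (209/17, 140/17), (5, 2), (88/17, -52/17)

T1 translate by (3, 6): (4, -4) → (7, 2); (-2, -2) → (1, 4); (-4, 5) → (-1, 11)
T2 reflect across x = 0: (7, 2) → (-7, 2); (1, 4) → (-1, 4); (-1, 11) → (1, 11)
T3 rotate counter-clockwise with cos θ = -8/17, sin θ = -15/17: (-7, 2) → (86/17, 89/17); (-1, 4) → (4, -1); (1, 11) → (157/17, -103/17)
T4 translate by (-4, 3): (86/17, 89/17) → (18/17, 140/17); (4, -1) → (0, 2); (157/17, -103/17) → (89/17, -52/17)
T5 translate by (3, 0): (18/17, 140/17) → (69/17, 140/17); (0, 2) → (3, 2); (89/17, -52/17) → (140/17, -52/17)
T6 shear: x ← x + 1·y: (69/17, 140/17) → (209/17, 140/17); (3, 2) → (5, 2); (140/17, -52/17) → (88/17, -52/17)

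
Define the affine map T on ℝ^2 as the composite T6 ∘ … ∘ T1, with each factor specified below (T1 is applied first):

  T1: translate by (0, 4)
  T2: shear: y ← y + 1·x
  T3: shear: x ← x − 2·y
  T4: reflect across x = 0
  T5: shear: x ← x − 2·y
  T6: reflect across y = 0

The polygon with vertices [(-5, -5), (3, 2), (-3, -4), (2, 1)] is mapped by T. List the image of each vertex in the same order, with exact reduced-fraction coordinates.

T1 translate by (0, 4): (-5, -5) → (-5, -1); (3, 2) → (3, 6); (-3, -4) → (-3, 0); (2, 1) → (2, 5)
T2 shear: y ← y + 1·x: (-5, -1) → (-5, -6); (3, 6) → (3, 9); (-3, 0) → (-3, -3); (2, 5) → (2, 7)
T3 shear: x ← x − 2·y: (-5, -6) → (7, -6); (3, 9) → (-15, 9); (-3, -3) → (3, -3); (2, 7) → (-12, 7)
T4 reflect across x = 0: (7, -6) → (-7, -6); (-15, 9) → (15, 9); (3, -3) → (-3, -3); (-12, 7) → (12, 7)
T5 shear: x ← x − 2·y: (-7, -6) → (5, -6); (15, 9) → (-3, 9); (-3, -3) → (3, -3); (12, 7) → (-2, 7)
T6 reflect across y = 0: (5, -6) → (5, 6); (-3, 9) → (-3, -9); (3, -3) → (3, 3); (-2, 7) → (-2, -7)

image vertices: (5, 6), (-3, -9), (3, 3), (-2, -7)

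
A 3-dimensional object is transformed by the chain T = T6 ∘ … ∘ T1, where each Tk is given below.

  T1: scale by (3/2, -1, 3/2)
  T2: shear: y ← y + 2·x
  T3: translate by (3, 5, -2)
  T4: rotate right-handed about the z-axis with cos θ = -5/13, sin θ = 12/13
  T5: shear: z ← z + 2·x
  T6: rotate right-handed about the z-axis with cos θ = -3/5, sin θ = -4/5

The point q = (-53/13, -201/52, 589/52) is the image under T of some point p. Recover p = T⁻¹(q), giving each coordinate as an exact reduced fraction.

p = (-4, -9/4, 3/2)

T1 = [3/2 0 0 0; 0 -1 0 0; 0 0 3/2 0; 0 0 0 1]
T2·T1 = [3/2 0 0 0; 3 -1 0 0; 0 0 3/2 0; 0 0 0 1]
T3·…·T1 = [3/2 0 0 3; 3 -1 0 5; 0 0 3/2 -2; 0 0 0 1]
T4·…·T1 = [-87/26 12/13 0 -75/13; 3/13 5/13 0 11/13; 0 0 3/2 -2; 0 0 0 1]
T5·…·T1 = [-87/26 12/13 0 -75/13; 3/13 5/13 0 11/13; -87/13 24/13 3/2 -176/13; 0 0 0 1]
T6·…·T1 = [57/26 -16/65 0 269/65; 33/13 -63/65 0 267/65; -87/13 24/13 3/2 -176/13; 0 0 0 1]
det M = -9/4; M⁻¹ = [42/65 -32/195 0 -2; 22/13 -19/13 0 -1; 4/5 16/15 2/3 4/3; 0 0 0 1]
M⁻¹ · (-53/13, -201/52, 589/52)ᵀ = (-4, -9/4, 3/2)ᵀ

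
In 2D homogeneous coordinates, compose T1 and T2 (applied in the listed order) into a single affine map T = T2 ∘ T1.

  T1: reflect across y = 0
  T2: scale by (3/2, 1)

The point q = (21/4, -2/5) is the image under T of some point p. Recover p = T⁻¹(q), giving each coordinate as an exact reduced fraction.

p = (7/2, 2/5)

T1 = [1 0 0; 0 -1 0; 0 0 1]
T2·T1 = [3/2 0 0; 0 -1 0; 0 0 1]
det M = -3/2; M⁻¹ = [2/3 0 0; 0 -1 0; 0 0 1]
M⁻¹ · (21/4, -2/5)ᵀ = (7/2, 2/5)ᵀ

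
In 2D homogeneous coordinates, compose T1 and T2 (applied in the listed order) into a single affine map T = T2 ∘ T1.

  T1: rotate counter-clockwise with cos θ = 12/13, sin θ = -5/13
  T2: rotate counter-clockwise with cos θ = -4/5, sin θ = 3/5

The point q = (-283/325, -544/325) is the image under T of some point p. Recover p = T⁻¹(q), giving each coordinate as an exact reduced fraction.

p = (-1, 8/5)

T1 = [12/13 5/13 0; -5/13 12/13 0; 0 0 1]
T2·T1 = [-33/65 -56/65 0; 56/65 -33/65 0; 0 0 1]
det M = 1; M⁻¹ = [-33/65 56/65 0; -56/65 -33/65 0; 0 0 1]
M⁻¹ · (-283/325, -544/325)ᵀ = (-1, 8/5)ᵀ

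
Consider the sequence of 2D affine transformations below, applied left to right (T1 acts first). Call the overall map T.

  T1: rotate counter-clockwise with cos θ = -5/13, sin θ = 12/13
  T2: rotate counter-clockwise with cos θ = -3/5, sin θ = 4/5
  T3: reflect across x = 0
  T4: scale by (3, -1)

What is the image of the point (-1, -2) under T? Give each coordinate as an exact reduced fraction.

T1 rotate counter-clockwise with cos θ = -5/13, sin θ = 12/13: (-1, -2) → (29/13, -2/13)
T2 rotate counter-clockwise with cos θ = -3/5, sin θ = 4/5: (29/13, -2/13) → (-79/65, 122/65)
T3 reflect across x = 0: (-79/65, 122/65) → (79/65, 122/65)
T4 scale by (3, -1): (79/65, 122/65) → (237/65, -122/65)

T(p) = (237/65, -122/65)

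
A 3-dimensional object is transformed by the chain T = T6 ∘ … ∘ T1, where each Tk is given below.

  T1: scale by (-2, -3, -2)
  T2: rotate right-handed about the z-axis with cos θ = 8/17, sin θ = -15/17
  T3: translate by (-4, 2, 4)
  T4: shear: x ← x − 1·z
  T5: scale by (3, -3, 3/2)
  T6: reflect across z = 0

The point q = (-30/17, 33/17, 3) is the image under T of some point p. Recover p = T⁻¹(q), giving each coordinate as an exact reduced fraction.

p = (-3/2, 0, 3)

T1 = [-2 0 0 0; 0 -3 0 0; 0 0 -2 0; 0 0 0 1]
T2·T1 = [-16/17 -45/17 0 0; 30/17 -24/17 0 0; 0 0 -2 0; 0 0 0 1]
T3·…·T1 = [-16/17 -45/17 0 -4; 30/17 -24/17 0 2; 0 0 -2 4; 0 0 0 1]
T4·…·T1 = [-16/17 -45/17 2 -8; 30/17 -24/17 0 2; 0 0 -2 4; 0 0 0 1]
T5·…·T1 = [-48/17 -135/17 6 -24; -90/17 72/17 0 -6; 0 0 -3 6; 0 0 0 1]
T6·…·T1 = [-48/17 -135/17 6 -24; -90/17 72/17 0 -6; 0 0 3 -6; 0 0 0 1]
det M = -162; M⁻¹ = [-4/51 -5/34 8/51 -31/17; -5/51 8/153 10/51 -44/51; 0 0 1/3 2; 0 0 0 1]
M⁻¹ · (-30/17, 33/17, 3)ᵀ = (-3/2, 0, 3)ᵀ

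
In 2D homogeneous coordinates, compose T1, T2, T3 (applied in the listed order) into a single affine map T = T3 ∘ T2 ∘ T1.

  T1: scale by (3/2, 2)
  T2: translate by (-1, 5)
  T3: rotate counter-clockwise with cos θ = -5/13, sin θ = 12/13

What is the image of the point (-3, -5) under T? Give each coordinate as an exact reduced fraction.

T(p) = (175/26, -41/13)

T1 scale by (3/2, 2): (-3, -5) → (-9/2, -10)
T2 translate by (-1, 5): (-9/2, -10) → (-11/2, -5)
T3 rotate counter-clockwise with cos θ = -5/13, sin θ = 12/13: (-11/2, -5) → (175/26, -41/13)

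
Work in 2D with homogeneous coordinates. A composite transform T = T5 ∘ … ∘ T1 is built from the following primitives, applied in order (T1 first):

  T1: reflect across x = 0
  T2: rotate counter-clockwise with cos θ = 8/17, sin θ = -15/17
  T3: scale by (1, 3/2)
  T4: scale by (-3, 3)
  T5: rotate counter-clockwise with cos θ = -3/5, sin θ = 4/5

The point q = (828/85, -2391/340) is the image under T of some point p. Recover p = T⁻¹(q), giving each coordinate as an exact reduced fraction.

p = (-5/2, 3)

T1 = [-1 0 0; 0 1 0; 0 0 1]
T2·T1 = [-8/17 15/17 0; 15/17 8/17 0; 0 0 1]
T3·…·T1 = [-8/17 15/17 0; 45/34 12/17 0; 0 0 1]
T4·…·T1 = [24/17 -45/17 0; 135/34 36/17 0; 0 0 1]
T5·…·T1 = [-342/85 -9/85 0; -213/170 -288/85 0; 0 0 1]
det M = 27/2; M⁻¹ = [-64/255 2/255 0; 71/765 -76/255 0; 0 0 1]
M⁻¹ · (828/85, -2391/340)ᵀ = (-5/2, 3)ᵀ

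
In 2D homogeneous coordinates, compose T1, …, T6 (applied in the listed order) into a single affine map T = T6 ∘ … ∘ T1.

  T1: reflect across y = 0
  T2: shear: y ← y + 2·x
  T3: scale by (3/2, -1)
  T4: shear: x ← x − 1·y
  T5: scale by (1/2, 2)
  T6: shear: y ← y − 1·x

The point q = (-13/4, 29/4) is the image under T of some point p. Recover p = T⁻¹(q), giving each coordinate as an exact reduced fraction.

T1 = [1 0 0; 0 -1 0; 0 0 1]
T2·T1 = [1 0 0; 2 -1 0; 0 0 1]
T3·…·T1 = [3/2 0 0; -2 1 0; 0 0 1]
T4·…·T1 = [7/2 -1 0; -2 1 0; 0 0 1]
T5·…·T1 = [7/4 -1/2 0; -4 2 0; 0 0 1]
T6·…·T1 = [7/4 -1/2 0; -23/4 5/2 0; 0 0 1]
det M = 3/2; M⁻¹ = [5/3 1/3 0; 23/6 7/6 0; 0 0 1]
M⁻¹ · (-13/4, 29/4)ᵀ = (-3, -4)ᵀ

p = (-3, -4)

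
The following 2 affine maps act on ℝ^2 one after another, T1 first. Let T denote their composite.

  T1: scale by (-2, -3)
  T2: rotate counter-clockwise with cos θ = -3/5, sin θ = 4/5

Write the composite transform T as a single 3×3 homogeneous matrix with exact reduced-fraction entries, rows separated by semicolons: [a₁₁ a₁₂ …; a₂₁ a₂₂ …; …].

T = [6/5 12/5 0; -8/5 9/5 0; 0 0 1]

T1 = [-2 0 0; 0 -3 0; 0 0 1]
T2·T1 = [6/5 12/5 0; -8/5 9/5 0; 0 0 1]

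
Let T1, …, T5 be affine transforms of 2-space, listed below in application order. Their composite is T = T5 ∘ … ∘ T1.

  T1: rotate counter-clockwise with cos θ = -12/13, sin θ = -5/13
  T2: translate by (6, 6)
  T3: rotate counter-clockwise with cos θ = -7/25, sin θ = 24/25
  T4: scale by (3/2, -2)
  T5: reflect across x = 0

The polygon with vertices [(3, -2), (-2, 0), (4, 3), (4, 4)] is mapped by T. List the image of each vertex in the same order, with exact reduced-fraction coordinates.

T1 rotate counter-clockwise with cos θ = -12/13, sin θ = -5/13: (3, -2) → (-46/13, 9/13); (-2, 0) → (24/13, 10/13); (4, 3) → (-33/13, -56/13); (4, 4) → (-28/13, -68/13)
T2 translate by (6, 6): (-46/13, 9/13) → (32/13, 87/13); (24/13, 10/13) → (102/13, 88/13); (-33/13, -56/13) → (45/13, 22/13); (-28/13, -68/13) → (50/13, 10/13)
T3 rotate counter-clockwise with cos θ = -7/25, sin θ = 24/25: (32/13, 87/13) → (-2312/325, 159/325); (102/13, 88/13) → (-2826/325, 1832/325); (45/13, 22/13) → (-843/325, 926/325); (50/13, 10/13) → (-118/65, 226/65)
T4 scale by (3/2, -2): (-2312/325, 159/325) → (-3468/325, -318/325); (-2826/325, 1832/325) → (-4239/325, -3664/325); (-843/325, 926/325) → (-2529/650, -1852/325); (-118/65, 226/65) → (-177/65, -452/65)
T5 reflect across x = 0: (-3468/325, -318/325) → (3468/325, -318/325); (-4239/325, -3664/325) → (4239/325, -3664/325); (-2529/650, -1852/325) → (2529/650, -1852/325); (-177/65, -452/65) → (177/65, -452/65)

image vertices: (3468/325, -318/325), (4239/325, -3664/325), (2529/650, -1852/325), (177/65, -452/65)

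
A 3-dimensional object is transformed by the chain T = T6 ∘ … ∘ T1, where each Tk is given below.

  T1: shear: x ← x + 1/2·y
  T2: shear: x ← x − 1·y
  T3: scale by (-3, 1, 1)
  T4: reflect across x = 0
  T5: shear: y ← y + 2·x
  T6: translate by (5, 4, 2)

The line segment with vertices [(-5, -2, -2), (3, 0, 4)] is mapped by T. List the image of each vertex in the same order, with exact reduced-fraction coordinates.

T1 shear: x ← x + 1/2·y: (-5, -2, -2) → (-6, -2, -2); (3, 0, 4) → (3, 0, 4)
T2 shear: x ← x − 1·y: (-6, -2, -2) → (-4, -2, -2); (3, 0, 4) → (3, 0, 4)
T3 scale by (-3, 1, 1): (-4, -2, -2) → (12, -2, -2); (3, 0, 4) → (-9, 0, 4)
T4 reflect across x = 0: (12, -2, -2) → (-12, -2, -2); (-9, 0, 4) → (9, 0, 4)
T5 shear: y ← y + 2·x: (-12, -2, -2) → (-12, -26, -2); (9, 0, 4) → (9, 18, 4)
T6 translate by (5, 4, 2): (-12, -26, -2) → (-7, -22, 0); (9, 18, 4) → (14, 22, 6)

image vertices: (-7, -22, 0), (14, 22, 6)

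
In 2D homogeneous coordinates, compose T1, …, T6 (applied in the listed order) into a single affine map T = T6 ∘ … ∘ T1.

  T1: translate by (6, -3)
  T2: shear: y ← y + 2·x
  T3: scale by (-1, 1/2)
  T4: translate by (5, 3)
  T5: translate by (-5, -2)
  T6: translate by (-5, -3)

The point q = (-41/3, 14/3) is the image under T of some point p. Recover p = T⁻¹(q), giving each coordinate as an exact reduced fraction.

T1 = [1 0 6; 0 1 -3; 0 0 1]
T2·T1 = [1 0 6; 2 1 9; 0 0 1]
T3·…·T1 = [-1 0 -6; 1 1/2 9/2; 0 0 1]
T4·…·T1 = [-1 0 -1; 1 1/2 15/2; 0 0 1]
T5·…·T1 = [-1 0 -6; 1 1/2 11/2; 0 0 1]
T6·…·T1 = [-1 0 -11; 1 1/2 5/2; 0 0 1]
det M = -1/2; M⁻¹ = [-1 0 -11; 2 2 17; 0 0 1]
M⁻¹ · (-41/3, 14/3)ᵀ = (8/3, -1)ᵀ

p = (8/3, -1)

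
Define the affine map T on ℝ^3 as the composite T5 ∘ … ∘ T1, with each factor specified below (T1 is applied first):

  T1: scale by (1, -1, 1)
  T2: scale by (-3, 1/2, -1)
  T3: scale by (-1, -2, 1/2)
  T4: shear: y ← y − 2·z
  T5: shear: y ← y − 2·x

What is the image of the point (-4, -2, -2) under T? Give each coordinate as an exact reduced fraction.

T1 scale by (1, -1, 1): (-4, -2, -2) → (-4, 2, -2)
T2 scale by (-3, 1/2, -1): (-4, 2, -2) → (12, 1, 2)
T3 scale by (-1, -2, 1/2): (12, 1, 2) → (-12, -2, 1)
T4 shear: y ← y − 2·z: (-12, -2, 1) → (-12, -4, 1)
T5 shear: y ← y − 2·x: (-12, -4, 1) → (-12, 20, 1)

T(p) = (-12, 20, 1)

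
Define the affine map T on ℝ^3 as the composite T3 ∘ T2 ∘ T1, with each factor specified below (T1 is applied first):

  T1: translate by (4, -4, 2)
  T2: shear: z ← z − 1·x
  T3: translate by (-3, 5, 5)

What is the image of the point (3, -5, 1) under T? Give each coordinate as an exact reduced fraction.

T1 translate by (4, -4, 2): (3, -5, 1) → (7, -9, 3)
T2 shear: z ← z − 1·x: (7, -9, 3) → (7, -9, -4)
T3 translate by (-3, 5, 5): (7, -9, -4) → (4, -4, 1)

T(p) = (4, -4, 1)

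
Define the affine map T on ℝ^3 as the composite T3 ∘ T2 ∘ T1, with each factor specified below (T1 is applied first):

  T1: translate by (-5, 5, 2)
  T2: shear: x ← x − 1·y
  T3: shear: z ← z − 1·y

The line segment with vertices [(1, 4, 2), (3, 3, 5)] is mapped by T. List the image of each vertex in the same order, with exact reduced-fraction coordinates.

T1 translate by (-5, 5, 2): (1, 4, 2) → (-4, 9, 4); (3, 3, 5) → (-2, 8, 7)
T2 shear: x ← x − 1·y: (-4, 9, 4) → (-13, 9, 4); (-2, 8, 7) → (-10, 8, 7)
T3 shear: z ← z − 1·y: (-13, 9, 4) → (-13, 9, -5); (-10, 8, 7) → (-10, 8, -1)

image vertices: (-13, 9, -5), (-10, 8, -1)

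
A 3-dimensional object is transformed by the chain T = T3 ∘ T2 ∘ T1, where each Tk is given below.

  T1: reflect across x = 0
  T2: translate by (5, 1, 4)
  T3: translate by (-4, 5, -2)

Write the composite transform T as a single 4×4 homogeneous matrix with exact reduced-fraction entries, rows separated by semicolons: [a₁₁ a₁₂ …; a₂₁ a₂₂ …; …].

T1 = [-1 0 0 0; 0 1 0 0; 0 0 1 0; 0 0 0 1]
T2·T1 = [-1 0 0 5; 0 1 0 1; 0 0 1 4; 0 0 0 1]
T3·…·T1 = [-1 0 0 1; 0 1 0 6; 0 0 1 2; 0 0 0 1]

T = [-1 0 0 1; 0 1 0 6; 0 0 1 2; 0 0 0 1]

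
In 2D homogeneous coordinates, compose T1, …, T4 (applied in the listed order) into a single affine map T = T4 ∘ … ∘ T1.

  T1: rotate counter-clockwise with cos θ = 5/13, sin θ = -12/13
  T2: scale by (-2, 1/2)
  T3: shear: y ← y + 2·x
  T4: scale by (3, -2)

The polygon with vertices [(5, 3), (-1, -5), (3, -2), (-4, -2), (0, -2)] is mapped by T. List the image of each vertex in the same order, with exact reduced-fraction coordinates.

T1 rotate counter-clockwise with cos θ = 5/13, sin θ = -12/13: (5, 3) → (61/13, -45/13); (-1, -5) → (-5, -1); (3, -2) → (-9/13, -46/13); (-4, -2) → (-44/13, 38/13); (0, -2) → (-24/13, -10/13)
T2 scale by (-2, 1/2): (61/13, -45/13) → (-122/13, -45/26); (-5, -1) → (10, -1/2); (-9/13, -46/13) → (18/13, -23/13); (-44/13, 38/13) → (88/13, 19/13); (-24/13, -10/13) → (48/13, -5/13)
T3 shear: y ← y + 2·x: (-122/13, -45/26) → (-122/13, -41/2); (10, -1/2) → (10, 39/2); (18/13, -23/13) → (18/13, 1); (88/13, 19/13) → (88/13, 15); (48/13, -5/13) → (48/13, 7)
T4 scale by (3, -2): (-122/13, -41/2) → (-366/13, 41); (10, 39/2) → (30, -39); (18/13, 1) → (54/13, -2); (88/13, 15) → (264/13, -30); (48/13, 7) → (144/13, -14)

image vertices: (-366/13, 41), (30, -39), (54/13, -2), (264/13, -30), (144/13, -14)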